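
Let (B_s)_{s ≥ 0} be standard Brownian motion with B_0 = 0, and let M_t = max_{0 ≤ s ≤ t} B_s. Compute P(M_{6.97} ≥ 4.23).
P(M_{6.97} ≥ 4.23) = 2·P(B_{6.97} ≥ 4.23) = 2(1 − Φ(4.23/√6.97)) ≈ 0.1091

By the reflection principle for Brownian motion, P(M_t ≥ a) = 2 · P(B_t ≥ a) for a ≥ 0. Since B_t ~ N(0, t), P(B_t ≥ 4.23) = 1 − Φ(4.23/√t) = 1 − Φ(4.23/√6.97) = 1 − Φ(1.6022). So
  P(M_{6.97} ≥ 4.23) = 2(1 − Φ(1.6022)) ≈ 0.1091.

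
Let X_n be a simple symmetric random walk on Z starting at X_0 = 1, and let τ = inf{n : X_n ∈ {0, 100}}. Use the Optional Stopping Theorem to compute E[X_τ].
E[X_τ] = 1

X_n is a martingale and τ is a bounded-mean stopping time (indeed τ is finite a.s. with bounded expectation since the walk is in a bounded region). By the OST, E[X_τ] = E[X_0] = 1. Equivalently: E[X_τ] = 100 · P(hit 100 first) + 0 · P(hit 0 first) = 100 · (1/100) = 1.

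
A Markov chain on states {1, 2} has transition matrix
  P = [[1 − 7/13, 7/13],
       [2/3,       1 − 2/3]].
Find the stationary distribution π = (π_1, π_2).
π_1 = 26/47, π_2 = 21/47

Solve πP = π with π_1 + π_2 = 1. From πP = π: π_1 · (1 − 7/13) + π_2 · 2/3 = π_1 ⇒ π_2 · 2/3 = π_1 · 7/13 ⇒ π_2/π_1 = (7/13)/(2/3) = 21/26. Together with π_1 + π_2 = 1:
  π_1 = (2/3)/(7/13 + 2/3) = (2/3)/(47/39) = 26/47,
  π_2 = (7/13)/(7/13 + 2/3) = (7/13)/(47/39) = 21/47.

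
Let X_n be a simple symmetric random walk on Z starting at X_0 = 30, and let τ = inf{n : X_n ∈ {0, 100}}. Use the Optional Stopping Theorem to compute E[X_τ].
E[X_τ] = 30

X_n is a martingale and τ is a bounded-mean stopping time (indeed τ is finite a.s. with bounded expectation since the walk is in a bounded region). By the OST, E[X_τ] = E[X_0] = 30. Equivalently: E[X_τ] = 100 · P(hit 100 first) + 0 · P(hit 0 first) = 100 · (30/100) = 30.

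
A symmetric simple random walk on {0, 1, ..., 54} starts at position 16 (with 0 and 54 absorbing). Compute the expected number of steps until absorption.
E[τ | X_0 = 16] = 608

Let v_k = E[τ | X_0 = k]. Boundary: v_0 = v_54 = 0. Recurrence: v_k = 1 + (v_{k-1} + v_{k+1})/2 for 1 ≤ k ≤ 53. The particular solution to v_k − (v_{k-1} + v_{k+1})/2 = 1 is v_k = −k^2. Adding homogeneous solution A + B k and matching boundaries gives v_k = k (54 − k). Substituting k = 16: v_16 = 16 · 38 = 608.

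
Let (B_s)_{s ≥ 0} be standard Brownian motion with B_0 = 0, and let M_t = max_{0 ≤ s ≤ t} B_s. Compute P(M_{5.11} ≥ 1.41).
P(M_{5.11} ≥ 1.41) = 2·P(B_{5.11} ≥ 1.41) = 2(1 − Φ(1.41/√5.11)) ≈ 0.5328

By the reflection principle for Brownian motion, P(M_t ≥ a) = 2 · P(B_t ≥ a) for a ≥ 0. Since B_t ~ N(0, t), P(B_t ≥ 1.41) = 1 − Φ(1.41/√t) = 1 − Φ(1.41/√5.11) = 1 − Φ(0.6237). So
  P(M_{5.11} ≥ 1.41) = 2(1 − Φ(0.6237)) ≈ 0.5328.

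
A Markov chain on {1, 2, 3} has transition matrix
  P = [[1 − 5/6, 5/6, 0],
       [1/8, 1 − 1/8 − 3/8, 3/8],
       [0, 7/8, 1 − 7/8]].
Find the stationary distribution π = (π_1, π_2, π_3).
π = (21/221, 140/221, 60/221)

This is a birth-death chain on three states, which satisfies detailed balance: π_1 · P_{12} = π_2 · P_{21} and π_2 · P_{23} = π_3 · P_{32}.
From π_1 · 5/6 = π_2 · 1/8: π_2/π_1 = (5/6)/(1/8) = 20/3.
From π_2 · 3/8 = π_3 · 7/8: π_3/π_2 = (3/8)/(7/8) = 3/7.
Take π_1 proportional to 1; then unnormalized π = (1, 20/3, 20/7). Normalize by dividing by the sum 221/21:
  π = (21/221, 140/221, 60/221).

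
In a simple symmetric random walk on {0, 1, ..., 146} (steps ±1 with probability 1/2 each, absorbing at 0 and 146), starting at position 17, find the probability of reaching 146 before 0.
P(hit 146 before 0) = 17/146

Let u_k = P(hit 146 before 0 | start at k). Then u_0 = 0, u_146 = 1, and u_k = u_{k-1}/2 + u_{k+1}/2 for 1 ≤ k ≤ 145. This harmonic recurrence is solved by u_k = k/146, giving u_17 = 17/146.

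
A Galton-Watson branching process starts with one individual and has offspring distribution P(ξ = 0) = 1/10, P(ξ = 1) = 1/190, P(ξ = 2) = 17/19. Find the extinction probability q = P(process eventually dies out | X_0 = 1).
q = 19/170

The pgf is f(s) = 1/10 + 1/190·s + 17/19·s². The extinction probability q is the smallest fixed point of f in [0, 1]. Setting s = f(s):
  17/19·s² + (1/190 − 1)·s + 1/10 = 0
  17/19·s² − (1/10 + 17/19)·s + 1/10 = 0
which factors as (s − 1)·(17/19·s − 1/10) = 0, giving roots s = 1 and s = (1/10)/(17/19) = 19/170.
Mean offspring μ = 1/190 + 2·17/19 = 341/190 > 1 (supercritical), so q < 1. The extinction probability is the smaller root: q = (1/10)/(17/19) = 19/170.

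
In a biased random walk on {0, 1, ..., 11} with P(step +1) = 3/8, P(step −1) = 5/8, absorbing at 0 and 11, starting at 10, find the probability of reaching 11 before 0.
P(hit 11 before 0) = (1 − (5/3)^10) / (1 − (5/3)^11) = 14559864/24325489

Let u_k denote P(reach 11 before 0 | start at k). Boundary: u_0 = 0, u_11 = 1. Recurrence: u_k = 3/8·u_{k+1} + 5/8·u_{k-1} for 1 ≤ k ≤ 10. Try u_k = A + B·r^k with r = q/p = (5/8)/(3/8) = 5/3. Substitution satisfies the recurrence; boundary conditions give:
  u_k = (1 − r^k) / (1 − r^N) = (1 − (5/3)^10) / (1 − (5/3)^11) = 14559864/24325489.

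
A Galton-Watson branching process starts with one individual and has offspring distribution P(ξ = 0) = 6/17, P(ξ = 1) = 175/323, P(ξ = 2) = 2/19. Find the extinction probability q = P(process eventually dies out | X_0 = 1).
q = 1

Mean offspring μ = 0·6/17 + 1·175/323 + 2·2/19 = 243/323 ≤ 1. For μ ≤ 1 with offspring not concentrated at 1, the Galton-Watson process goes extinct almost surely, so q = 1.
(Algebraic check: The pgf is f(s) = 6/17 + 175/323·s + 2/19·s². The extinction probability q is the smallest fixed point of f in [0, 1]. Setting s = f(s):
  2/19·s² + (175/323 − 1)·s + 6/17 = 0
  2/19·s² − (6/17 + 2/19)·s + 6/17 = 0
which factors as (s − 1)·(2/19·s − 6/17) = 0, giving roots s = 1 and s = (6/17)/(2/19) = 57/17. Since 57/17 ≥ 1, the smallest root in [0, 1] is s = 1.)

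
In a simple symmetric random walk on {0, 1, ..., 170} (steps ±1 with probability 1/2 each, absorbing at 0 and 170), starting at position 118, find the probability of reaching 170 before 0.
P(hit 170 before 0) = 118/170 = 59/85

Let u_k = P(hit 170 before 0 | start at k). Then u_0 = 0, u_170 = 1, and u_k = u_{k-1}/2 + u_{k+1}/2 for 1 ≤ k ≤ 169. This harmonic recurrence is solved by u_k = k/170, giving u_118 = 118/170 = 59/85.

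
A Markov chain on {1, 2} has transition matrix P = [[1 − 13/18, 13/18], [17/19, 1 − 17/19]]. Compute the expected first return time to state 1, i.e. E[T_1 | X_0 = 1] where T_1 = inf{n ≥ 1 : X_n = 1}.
E[T_1 | X_0 = 1] = 1/π_1 = 553/306

For an irreducible recurrent Markov chain with stationary distribution π, E[T_i | X_0 = i] = 1/π_i (Kac's formula). Here π_1 = (17/19)/(13/18 + 17/19) = (17/19)/(553/342) = 306/553, so E[T_1 | X_0 = 1] = 1/π_1 = (13/18 + 17/19)/(17/19) = (553/342)/(17/19) = 553/306.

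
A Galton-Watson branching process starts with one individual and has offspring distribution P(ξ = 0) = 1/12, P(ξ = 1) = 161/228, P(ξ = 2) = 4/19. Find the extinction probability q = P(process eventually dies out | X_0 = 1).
q = 19/48

The pgf is f(s) = 1/12 + 161/228·s + 4/19·s². The extinction probability q is the smallest fixed point of f in [0, 1]. Setting s = f(s):
  4/19·s² + (161/228 − 1)·s + 1/12 = 0
  4/19·s² − (1/12 + 4/19)·s + 1/12 = 0
which factors as (s − 1)·(4/19·s − 1/12) = 0, giving roots s = 1 and s = (1/12)/(4/19) = 19/48.
Mean offspring μ = 161/228 + 2·4/19 = 257/228 > 1 (supercritical), so q < 1. The extinction probability is the smaller root: q = (1/12)/(4/19) = 19/48.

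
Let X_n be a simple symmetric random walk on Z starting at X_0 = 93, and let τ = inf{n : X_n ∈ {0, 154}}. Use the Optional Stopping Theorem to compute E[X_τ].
E[X_τ] = 93

X_n is a martingale and τ is a bounded-mean stopping time (indeed τ is finite a.s. with bounded expectation since the walk is in a bounded region). By the OST, E[X_τ] = E[X_0] = 93. Equivalently: E[X_τ] = 154 · P(hit 154 first) + 0 · P(hit 0 first) = 154 · (93/154) = 93.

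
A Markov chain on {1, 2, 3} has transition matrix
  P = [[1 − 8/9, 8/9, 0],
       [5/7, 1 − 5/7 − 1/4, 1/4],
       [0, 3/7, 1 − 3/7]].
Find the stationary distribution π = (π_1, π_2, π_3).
π = (135/401, 168/401, 98/401)

This is a birth-death chain on three states, which satisfies detailed balance: π_1 · P_{12} = π_2 · P_{21} and π_2 · P_{23} = π_3 · P_{32}.
From π_1 · 8/9 = π_2 · 5/7: π_2/π_1 = (8/9)/(5/7) = 56/45.
From π_2 · 1/4 = π_3 · 3/7: π_3/π_2 = (1/4)/(3/7) = 7/12.
Take π_1 proportional to 1; then unnormalized π = (1, 56/45, 98/135). Normalize by dividing by the sum 401/135:
  π = (135/401, 168/401, 98/401).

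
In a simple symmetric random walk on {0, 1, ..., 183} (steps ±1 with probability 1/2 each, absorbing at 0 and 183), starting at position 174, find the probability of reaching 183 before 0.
P(hit 183 before 0) = 174/183 = 58/61

Let u_k = P(hit 183 before 0 | start at k). Then u_0 = 0, u_183 = 1, and u_k = u_{k-1}/2 + u_{k+1}/2 for 1 ≤ k ≤ 182. This harmonic recurrence is solved by u_k = k/183, giving u_174 = 174/183 = 58/61.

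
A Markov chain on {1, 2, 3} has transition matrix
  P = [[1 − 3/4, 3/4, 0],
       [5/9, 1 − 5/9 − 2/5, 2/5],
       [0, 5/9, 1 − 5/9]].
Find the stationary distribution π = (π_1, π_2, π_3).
π = (500/1661, 675/1661, 486/1661)

This is a birth-death chain on three states, which satisfies detailed balance: π_1 · P_{12} = π_2 · P_{21} and π_2 · P_{23} = π_3 · P_{32}.
From π_1 · 3/4 = π_2 · 5/9: π_2/π_1 = (3/4)/(5/9) = 27/20.
From π_2 · 2/5 = π_3 · 5/9: π_3/π_2 = (2/5)/(5/9) = 18/25.
Take π_1 proportional to 1; then unnormalized π = (1, 27/20, 243/250). Normalize by dividing by the sum 1661/500:
  π = (500/1661, 675/1661, 486/1661).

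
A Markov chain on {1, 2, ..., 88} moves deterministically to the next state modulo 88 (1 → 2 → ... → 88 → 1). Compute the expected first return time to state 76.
E[T_76 | X_0 = 76] = 88

The chain cycles deterministically, so starting at state 76 it returns in exactly 88 steps. Equivalently, the stationary distribution is uniform π_j = 1/88 for every state j, so by Kac's formula E[T_76] = 1/π_76 = 88.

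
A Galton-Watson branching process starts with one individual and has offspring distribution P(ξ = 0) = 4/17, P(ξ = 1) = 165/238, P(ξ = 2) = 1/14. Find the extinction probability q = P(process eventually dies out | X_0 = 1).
q = 1

Mean offspring μ = 0·4/17 + 1·165/238 + 2·1/14 = 199/238 ≤ 1. For μ ≤ 1 with offspring not concentrated at 1, the Galton-Watson process goes extinct almost surely, so q = 1.
(Algebraic check: The pgf is f(s) = 4/17 + 165/238·s + 1/14·s². The extinction probability q is the smallest fixed point of f in [0, 1]. Setting s = f(s):
  1/14·s² + (165/238 − 1)·s + 4/17 = 0
  1/14·s² − (4/17 + 1/14)·s + 4/17 = 0
which factors as (s − 1)·(1/14·s − 4/17) = 0, giving roots s = 1 and s = (4/17)/(1/14) = 56/17. Since 56/17 ≥ 1, the smallest root in [0, 1] is s = 1.)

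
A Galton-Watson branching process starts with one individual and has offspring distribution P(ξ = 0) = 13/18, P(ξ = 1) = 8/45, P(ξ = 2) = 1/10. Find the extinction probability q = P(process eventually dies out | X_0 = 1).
q = 1

Mean offspring μ = 0·13/18 + 1·8/45 + 2·1/10 = 17/45 ≤ 1. For μ ≤ 1 with offspring not concentrated at 1, the Galton-Watson process goes extinct almost surely, so q = 1.
(Algebraic check: The pgf is f(s) = 13/18 + 8/45·s + 1/10·s². The extinction probability q is the smallest fixed point of f in [0, 1]. Setting s = f(s):
  1/10·s² + (8/45 − 1)·s + 13/18 = 0
  1/10·s² − (13/18 + 1/10)·s + 13/18 = 0
which factors as (s − 1)·(1/10·s − 13/18) = 0, giving roots s = 1 and s = (13/18)/(1/10) = 65/9. Since 65/9 ≥ 1, the smallest root in [0, 1] is s = 1.)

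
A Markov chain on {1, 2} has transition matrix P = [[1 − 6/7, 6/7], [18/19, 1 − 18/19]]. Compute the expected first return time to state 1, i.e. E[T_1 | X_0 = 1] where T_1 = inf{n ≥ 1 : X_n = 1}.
E[T_1 | X_0 = 1] = 1/π_1 = 40/21

For an irreducible recurrent Markov chain with stationary distribution π, E[T_i | X_0 = i] = 1/π_i (Kac's formula). Here π_1 = (18/19)/(6/7 + 18/19) = (18/19)/(240/133) = 21/40, so E[T_1 | X_0 = 1] = 1/π_1 = (6/7 + 18/19)/(18/19) = (240/133)/(18/19) = 40/21.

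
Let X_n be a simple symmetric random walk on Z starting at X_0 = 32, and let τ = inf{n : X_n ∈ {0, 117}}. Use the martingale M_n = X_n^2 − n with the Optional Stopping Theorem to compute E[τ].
E[τ] = 2720

M_n = X_n^2 − n is a martingale (since E[X_{n+1}^2 | F_n] = X_n^2 + 1). By OST (τ has finite mean in a bounded region), E[M_τ] = E[M_0] = X_0^2 − 0 = 32^2 = 1024. Also E[M_τ] = E[X_τ^2] − E[τ]. The walk exits at 0 or 117, with P(hit 117 first) = 32/117, so E[X_τ^2] = 117^2 · 32/117 + 0 = 3744. Thus E[τ] = E[X_τ^2] − E[M_τ] = 3744 − 1024 = 2720 = 32(117 − 32) = 2720.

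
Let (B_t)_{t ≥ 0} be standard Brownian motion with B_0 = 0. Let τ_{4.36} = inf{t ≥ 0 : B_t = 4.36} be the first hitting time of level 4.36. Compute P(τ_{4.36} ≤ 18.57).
P(τ_{4.36} ≤ 18.57) = 2(1 − Φ(4.36/√18.57)) = 2(1 − Φ(1.0118)) ≈ 0.3116

By the reflection principle for standard BM, P(τ_b ≤ t) = 2 · P(B_t ≥ b). Since B_t ~ N(0, t), P(B_t ≥ 4.36) = 1 − Φ(4.36/√t) = 1 − Φ(4.36/√18.57) = 1 − Φ(1.0118) ≈ 0.15582. Doubling: P(τ_{4.36} ≤ 18.57) ≈ 2 · 0.15582 = 0.31164 ≈ 0.3116.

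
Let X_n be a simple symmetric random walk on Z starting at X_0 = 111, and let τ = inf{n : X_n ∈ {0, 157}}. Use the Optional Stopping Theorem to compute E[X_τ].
E[X_τ] = 111

X_n is a martingale and τ is a bounded-mean stopping time (indeed τ is finite a.s. with bounded expectation since the walk is in a bounded region). By the OST, E[X_τ] = E[X_0] = 111. Equivalently: E[X_τ] = 157 · P(hit 157 first) + 0 · P(hit 0 first) = 157 · (111/157) = 111.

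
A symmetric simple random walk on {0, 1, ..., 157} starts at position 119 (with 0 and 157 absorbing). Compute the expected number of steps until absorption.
E[τ | X_0 = 119] = 4522

Let v_k = E[τ | X_0 = k]. Boundary: v_0 = v_157 = 0. Recurrence: v_k = 1 + (v_{k-1} + v_{k+1})/2 for 1 ≤ k ≤ 156. The particular solution to v_k − (v_{k-1} + v_{k+1})/2 = 1 is v_k = −k^2. Adding homogeneous solution A + B k and matching boundaries gives v_k = k (157 − k). Substituting k = 119: v_119 = 119 · 38 = 4522.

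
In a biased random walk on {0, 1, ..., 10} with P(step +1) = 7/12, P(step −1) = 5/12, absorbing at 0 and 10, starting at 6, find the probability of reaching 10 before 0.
P(hit 10 before 0) = (1 − (5/7)^6) / (1 − (5/7)^10) = 10206651/11362901

Let u_k denote P(reach 10 before 0 | start at k). Boundary: u_0 = 0, u_10 = 1. Recurrence: u_k = 7/12·u_{k+1} + 5/12·u_{k-1} for 1 ≤ k ≤ 9. Try u_k = A + B·r^k with r = q/p = (5/12)/(7/12) = 5/7. Substitution satisfies the recurrence; boundary conditions give:
  u_k = (1 − r^k) / (1 − r^N) = (1 − (5/7)^6) / (1 − (5/7)^10) = 10206651/11362901.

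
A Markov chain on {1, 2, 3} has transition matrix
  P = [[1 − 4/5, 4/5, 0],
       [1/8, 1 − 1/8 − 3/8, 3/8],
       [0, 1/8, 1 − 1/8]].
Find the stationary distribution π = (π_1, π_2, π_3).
π = (5/133, 32/133, 96/133)

This is a birth-death chain on three states, which satisfies detailed balance: π_1 · P_{12} = π_2 · P_{21} and π_2 · P_{23} = π_3 · P_{32}.
From π_1 · 4/5 = π_2 · 1/8: π_2/π_1 = (4/5)/(1/8) = 32/5.
From π_2 · 3/8 = π_3 · 1/8: π_3/π_2 = (3/8)/(1/8) = 3.
Take π_1 proportional to 1; then unnormalized π = (1, 32/5, 96/5). Normalize by dividing by the sum 133/5:
  π = (5/133, 32/133, 96/133).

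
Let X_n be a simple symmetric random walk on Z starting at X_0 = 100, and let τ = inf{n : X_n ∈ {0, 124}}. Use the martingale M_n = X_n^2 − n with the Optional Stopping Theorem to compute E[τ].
E[τ] = 2400

M_n = X_n^2 − n is a martingale (since E[X_{n+1}^2 | F_n] = X_n^2 + 1). By OST (τ has finite mean in a bounded region), E[M_τ] = E[M_0] = X_0^2 − 0 = 100^2 = 10000. Also E[M_τ] = E[X_τ^2] − E[τ]. The walk exits at 0 or 124, with P(hit 124 first) = 100/124, so E[X_τ^2] = 124^2 · 100/124 + 0 = 12400. Thus E[τ] = E[X_τ^2] − E[M_τ] = 12400 − 10000 = 2400 = 100(124 − 100) = 2400.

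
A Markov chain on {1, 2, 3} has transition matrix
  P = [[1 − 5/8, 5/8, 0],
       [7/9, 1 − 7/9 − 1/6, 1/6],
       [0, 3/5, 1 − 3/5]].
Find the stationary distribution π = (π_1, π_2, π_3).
π = (112/227, 90/227, 25/227)

This is a birth-death chain on three states, which satisfies detailed balance: π_1 · P_{12} = π_2 · P_{21} and π_2 · P_{23} = π_3 · P_{32}.
From π_1 · 5/8 = π_2 · 7/9: π_2/π_1 = (5/8)/(7/9) = 45/56.
From π_2 · 1/6 = π_3 · 3/5: π_3/π_2 = (1/6)/(3/5) = 5/18.
Take π_1 proportional to 1; then unnormalized π = (1, 45/56, 25/112). Normalize by dividing by the sum 227/112:
  π = (112/227, 90/227, 25/227).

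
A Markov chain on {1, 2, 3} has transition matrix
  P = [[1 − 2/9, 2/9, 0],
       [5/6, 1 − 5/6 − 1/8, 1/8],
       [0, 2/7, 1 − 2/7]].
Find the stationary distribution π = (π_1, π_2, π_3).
π = (60/83, 16/83, 7/83)

This is a birth-death chain on three states, which satisfies detailed balance: π_1 · P_{12} = π_2 · P_{21} and π_2 · P_{23} = π_3 · P_{32}.
From π_1 · 2/9 = π_2 · 5/6: π_2/π_1 = (2/9)/(5/6) = 4/15.
From π_2 · 1/8 = π_3 · 2/7: π_3/π_2 = (1/8)/(2/7) = 7/16.
Take π_1 proportional to 1; then unnormalized π = (1, 4/15, 7/60). Normalize by dividing by the sum 83/60:
  π = (60/83, 16/83, 7/83).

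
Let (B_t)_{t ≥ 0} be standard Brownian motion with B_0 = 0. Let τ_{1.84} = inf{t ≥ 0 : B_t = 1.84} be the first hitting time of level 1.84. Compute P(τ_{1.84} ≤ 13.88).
P(τ_{1.84} ≤ 13.88) = 2(1 − Φ(1.84/√13.88)) = 2(1 − Φ(0.4939)) ≈ 0.6214

By the reflection principle for standard BM, P(τ_b ≤ t) = 2 · P(B_t ≥ b). Since B_t ~ N(0, t), P(B_t ≥ 1.84) = 1 − Φ(1.84/√t) = 1 − Φ(1.84/√13.88) = 1 − Φ(0.4939) ≈ 0.31069. Doubling: P(τ_{1.84} ≤ 13.88) ≈ 2 · 0.31069 = 0.62138 ≈ 0.6214.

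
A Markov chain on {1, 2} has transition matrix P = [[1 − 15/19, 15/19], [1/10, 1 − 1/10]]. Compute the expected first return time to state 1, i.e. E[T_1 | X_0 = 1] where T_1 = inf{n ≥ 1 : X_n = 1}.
E[T_1 | X_0 = 1] = 1/π_1 = 169/19

For an irreducible recurrent Markov chain with stationary distribution π, E[T_i | X_0 = i] = 1/π_i (Kac's formula). Here π_1 = (1/10)/(15/19 + 1/10) = (1/10)/(169/190) = 19/169, so E[T_1 | X_0 = 1] = 1/π_1 = (15/19 + 1/10)/(1/10) = (169/190)/(1/10) = 169/19.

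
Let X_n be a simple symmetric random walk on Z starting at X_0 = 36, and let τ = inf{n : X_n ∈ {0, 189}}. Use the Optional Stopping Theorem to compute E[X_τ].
E[X_τ] = 36

X_n is a martingale and τ is a bounded-mean stopping time (indeed τ is finite a.s. with bounded expectation since the walk is in a bounded region). By the OST, E[X_τ] = E[X_0] = 36. Equivalently: E[X_τ] = 189 · P(hit 189 first) + 0 · P(hit 0 first) = 189 · (36/189) = 36.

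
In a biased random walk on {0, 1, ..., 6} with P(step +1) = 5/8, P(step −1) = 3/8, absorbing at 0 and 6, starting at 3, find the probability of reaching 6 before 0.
P(hit 6 before 0) = (1 − (3/5)^3) / (1 − (3/5)^6) = 125/152

Let u_k denote P(reach 6 before 0 | start at k). Boundary: u_0 = 0, u_6 = 1. Recurrence: u_k = 5/8·u_{k+1} + 3/8·u_{k-1} for 1 ≤ k ≤ 5. Try u_k = A + B·r^k with r = q/p = (3/8)/(5/8) = 3/5. Substitution satisfies the recurrence; boundary conditions give:
  u_k = (1 − r^k) / (1 − r^N) = (1 − (3/5)^3) / (1 − (3/5)^6) = 125/152.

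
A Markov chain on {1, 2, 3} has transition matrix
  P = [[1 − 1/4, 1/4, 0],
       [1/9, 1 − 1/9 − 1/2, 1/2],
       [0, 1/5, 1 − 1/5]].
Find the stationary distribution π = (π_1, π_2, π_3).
π = (8/71, 18/71, 45/71)

This is a birth-death chain on three states, which satisfies detailed balance: π_1 · P_{12} = π_2 · P_{21} and π_2 · P_{23} = π_3 · P_{32}.
From π_1 · 1/4 = π_2 · 1/9: π_2/π_1 = (1/4)/(1/9) = 9/4.
From π_2 · 1/2 = π_3 · 1/5: π_3/π_2 = (1/2)/(1/5) = 5/2.
Take π_1 proportional to 1; then unnormalized π = (1, 9/4, 45/8). Normalize by dividing by the sum 71/8:
  π = (8/71, 18/71, 45/71).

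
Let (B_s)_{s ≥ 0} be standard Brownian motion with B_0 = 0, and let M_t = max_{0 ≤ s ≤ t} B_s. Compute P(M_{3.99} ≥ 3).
P(M_{3.99} ≥ 3) = 2·P(B_{3.99} ≥ 3) = 2(1 − Φ(3/√3.99)) ≈ 0.1331

By the reflection principle for Brownian motion, P(M_t ≥ a) = 2 · P(B_t ≥ a) for a ≥ 0. Since B_t ~ N(0, t), P(B_t ≥ 3) = 1 − Φ(3/√t) = 1 − Φ(3/√3.99) = 1 − Φ(1.5019). So
  P(M_{3.99} ≥ 3) = 2(1 − Φ(1.5019)) ≈ 0.1331.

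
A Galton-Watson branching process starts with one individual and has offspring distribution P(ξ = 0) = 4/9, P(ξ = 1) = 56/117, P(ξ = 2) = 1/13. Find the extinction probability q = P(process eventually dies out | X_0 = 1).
q = 1

Mean offspring μ = 0·4/9 + 1·56/117 + 2·1/13 = 74/117 ≤ 1. For μ ≤ 1 with offspring not concentrated at 1, the Galton-Watson process goes extinct almost surely, so q = 1.
(Algebraic check: The pgf is f(s) = 4/9 + 56/117·s + 1/13·s². The extinction probability q is the smallest fixed point of f in [0, 1]. Setting s = f(s):
  1/13·s² + (56/117 − 1)·s + 4/9 = 0
  1/13·s² − (4/9 + 1/13)·s + 4/9 = 0
which factors as (s − 1)·(1/13·s − 4/9) = 0, giving roots s = 1 and s = (4/9)/(1/13) = 52/9. Since 52/9 ≥ 1, the smallest root in [0, 1] is s = 1.)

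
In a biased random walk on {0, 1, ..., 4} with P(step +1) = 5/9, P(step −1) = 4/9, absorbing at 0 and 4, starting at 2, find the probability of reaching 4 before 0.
P(hit 4 before 0) = (1 − (4/5)^2) / (1 − (4/5)^4) = 25/41

Let u_k denote P(reach 4 before 0 | start at k). Boundary: u_0 = 0, u_4 = 1. Recurrence: u_k = 5/9·u_{k+1} + 4/9·u_{k-1} for 1 ≤ k ≤ 3. Try u_k = A + B·r^k with r = q/p = (4/9)/(5/9) = 4/5. Substitution satisfies the recurrence; boundary conditions give:
  u_k = (1 − r^k) / (1 − r^N) = (1 − (4/5)^2) / (1 − (4/5)^4) = 25/41.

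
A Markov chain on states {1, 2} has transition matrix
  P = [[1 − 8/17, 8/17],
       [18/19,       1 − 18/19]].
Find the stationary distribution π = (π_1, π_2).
π_1 = 153/229, π_2 = 76/229

Solve πP = π with π_1 + π_2 = 1. From πP = π: π_1 · (1 − 8/17) + π_2 · 18/19 = π_1 ⇒ π_2 · 18/19 = π_1 · 8/17 ⇒ π_2/π_1 = (8/17)/(18/19) = 76/153. Together with π_1 + π_2 = 1:
  π_1 = (18/19)/(8/17 + 18/19) = (18/19)/(458/323) = 153/229,
  π_2 = (8/17)/(8/17 + 18/19) = (8/17)/(458/323) = 76/229.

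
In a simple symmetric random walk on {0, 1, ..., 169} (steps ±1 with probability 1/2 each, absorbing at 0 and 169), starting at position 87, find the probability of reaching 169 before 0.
P(hit 169 before 0) = 87/169

Let u_k = P(hit 169 before 0 | start at k). Then u_0 = 0, u_169 = 1, and u_k = u_{k-1}/2 + u_{k+1}/2 for 1 ≤ k ≤ 168. This harmonic recurrence is solved by u_k = k/169, giving u_87 = 87/169.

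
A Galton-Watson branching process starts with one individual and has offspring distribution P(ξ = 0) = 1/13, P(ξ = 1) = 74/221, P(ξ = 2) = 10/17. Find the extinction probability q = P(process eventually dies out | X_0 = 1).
q = 17/130

The pgf is f(s) = 1/13 + 74/221·s + 10/17·s². The extinction probability q is the smallest fixed point of f in [0, 1]. Setting s = f(s):
  10/17·s² + (74/221 − 1)·s + 1/13 = 0
  10/17·s² − (1/13 + 10/17)·s + 1/13 = 0
which factors as (s − 1)·(10/17·s − 1/13) = 0, giving roots s = 1 and s = (1/13)/(10/17) = 17/130.
Mean offspring μ = 74/221 + 2·10/17 = 334/221 > 1 (supercritical), so q < 1. The extinction probability is the smaller root: q = (1/13)/(10/17) = 17/130.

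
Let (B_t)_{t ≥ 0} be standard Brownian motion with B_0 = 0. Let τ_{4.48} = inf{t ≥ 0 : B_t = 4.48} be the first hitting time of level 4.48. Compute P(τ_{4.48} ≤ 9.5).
P(τ_{4.48} ≤ 9.5) = 2(1 − Φ(4.48/√9.5)) = 2(1 − Φ(1.4535)) ≈ 0.1461

By the reflection principle for standard BM, P(τ_b ≤ t) = 2 · P(B_t ≥ b). Since B_t ~ N(0, t), P(B_t ≥ 4.48) = 1 − Φ(4.48/√t) = 1 − Φ(4.48/√9.5) = 1 − Φ(1.4535) ≈ 0.07304. Doubling: P(τ_{4.48} ≤ 9.5) ≈ 2 · 0.07304 = 0.14608 ≈ 0.1461.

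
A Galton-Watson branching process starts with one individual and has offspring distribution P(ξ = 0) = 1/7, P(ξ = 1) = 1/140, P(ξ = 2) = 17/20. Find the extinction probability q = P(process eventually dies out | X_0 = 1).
q = 20/119

The pgf is f(s) = 1/7 + 1/140·s + 17/20·s². The extinction probability q is the smallest fixed point of f in [0, 1]. Setting s = f(s):
  17/20·s² + (1/140 − 1)·s + 1/7 = 0
  17/20·s² − (1/7 + 17/20)·s + 1/7 = 0
which factors as (s − 1)·(17/20·s − 1/7) = 0, giving roots s = 1 and s = (1/7)/(17/20) = 20/119.
Mean offspring μ = 1/140 + 2·17/20 = 239/140 > 1 (supercritical), so q < 1. The extinction probability is the smaller root: q = (1/7)/(17/20) = 20/119.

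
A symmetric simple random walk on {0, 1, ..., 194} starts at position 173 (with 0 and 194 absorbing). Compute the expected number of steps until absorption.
E[τ | X_0 = 173] = 3633

Let v_k = E[τ | X_0 = k]. Boundary: v_0 = v_194 = 0. Recurrence: v_k = 1 + (v_{k-1} + v_{k+1})/2 for 1 ≤ k ≤ 193. The particular solution to v_k − (v_{k-1} + v_{k+1})/2 = 1 is v_k = −k^2. Adding homogeneous solution A + B k and matching boundaries gives v_k = k (194 − k). Substituting k = 173: v_173 = 173 · 21 = 3633.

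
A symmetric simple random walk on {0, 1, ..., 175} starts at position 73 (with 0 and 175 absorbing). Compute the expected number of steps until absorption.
E[τ | X_0 = 73] = 7446

Let v_k = E[τ | X_0 = k]. Boundary: v_0 = v_175 = 0. Recurrence: v_k = 1 + (v_{k-1} + v_{k+1})/2 for 1 ≤ k ≤ 174. The particular solution to v_k − (v_{k-1} + v_{k+1})/2 = 1 is v_k = −k^2. Adding homogeneous solution A + B k and matching boundaries gives v_k = k (175 − k). Substituting k = 73: v_73 = 73 · 102 = 7446.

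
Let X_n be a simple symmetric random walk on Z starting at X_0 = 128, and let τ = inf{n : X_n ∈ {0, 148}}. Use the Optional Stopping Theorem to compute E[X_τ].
E[X_τ] = 128

X_n is a martingale and τ is a bounded-mean stopping time (indeed τ is finite a.s. with bounded expectation since the walk is in a bounded region). By the OST, E[X_τ] = E[X_0] = 128. Equivalently: E[X_τ] = 148 · P(hit 148 first) + 0 · P(hit 0 first) = 148 · (128/148) = 128.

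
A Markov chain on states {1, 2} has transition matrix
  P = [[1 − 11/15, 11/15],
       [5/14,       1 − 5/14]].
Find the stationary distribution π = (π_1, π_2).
π_1 = 75/229, π_2 = 154/229

Solve πP = π with π_1 + π_2 = 1. From πP = π: π_1 · (1 − 11/15) + π_2 · 5/14 = π_1 ⇒ π_2 · 5/14 = π_1 · 11/15 ⇒ π_2/π_1 = (11/15)/(5/14) = 154/75. Together with π_1 + π_2 = 1:
  π_1 = (5/14)/(11/15 + 5/14) = (5/14)/(229/210) = 75/229,
  π_2 = (11/15)/(11/15 + 5/14) = (11/15)/(229/210) = 154/229.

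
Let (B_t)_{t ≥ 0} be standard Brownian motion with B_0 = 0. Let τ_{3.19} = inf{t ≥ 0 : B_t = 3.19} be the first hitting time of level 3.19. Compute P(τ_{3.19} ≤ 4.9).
P(τ_{3.19} ≤ 4.9) = 2(1 − Φ(3.19/√4.9)) = 2(1 − Φ(1.4411)) ≈ 0.1496

By the reflection principle for standard BM, P(τ_b ≤ t) = 2 · P(B_t ≥ b). Since B_t ~ N(0, t), P(B_t ≥ 3.19) = 1 − Φ(3.19/√t) = 1 − Φ(3.19/√4.9) = 1 − Φ(1.4411) ≈ 0.07478. Doubling: P(τ_{3.19} ≤ 4.9) ≈ 2 · 0.07478 = 0.14956 ≈ 0.1496.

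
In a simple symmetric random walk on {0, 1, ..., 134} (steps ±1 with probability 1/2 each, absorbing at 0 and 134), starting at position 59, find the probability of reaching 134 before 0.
P(hit 134 before 0) = 59/134

Let u_k = P(hit 134 before 0 | start at k). Then u_0 = 0, u_134 = 1, and u_k = u_{k-1}/2 + u_{k+1}/2 for 1 ≤ k ≤ 133. This harmonic recurrence is solved by u_k = k/134, giving u_59 = 59/134.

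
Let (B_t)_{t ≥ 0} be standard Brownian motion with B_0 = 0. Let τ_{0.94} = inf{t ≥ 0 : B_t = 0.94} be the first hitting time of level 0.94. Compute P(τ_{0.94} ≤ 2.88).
P(τ_{0.94} ≤ 2.88) = 2(1 − Φ(0.94/√2.88)) = 2(1 − Φ(0.5539)) ≈ 0.5796

By the reflection principle for standard BM, P(τ_b ≤ t) = 2 · P(B_t ≥ b). Since B_t ~ N(0, t), P(B_t ≥ 0.94) = 1 − Φ(0.94/√t) = 1 − Φ(0.94/√2.88) = 1 − Φ(0.5539) ≈ 0.28982. Doubling: P(τ_{0.94} ≤ 2.88) ≈ 2 · 0.28982 = 0.57964 ≈ 0.5796.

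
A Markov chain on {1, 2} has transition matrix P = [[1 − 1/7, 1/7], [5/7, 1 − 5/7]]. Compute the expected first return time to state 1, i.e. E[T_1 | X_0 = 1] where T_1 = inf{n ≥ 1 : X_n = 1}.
E[T_1 | X_0 = 1] = 1/π_1 = 6/5

For an irreducible recurrent Markov chain with stationary distribution π, E[T_i | X_0 = i] = 1/π_i (Kac's formula). Here π_1 = (5/7)/(1/7 + 5/7) = (5/7)/(6/7) = 5/6, so E[T_1 | X_0 = 1] = 1/π_1 = (1/7 + 5/7)/(5/7) = (6/7)/(5/7) = 6/5.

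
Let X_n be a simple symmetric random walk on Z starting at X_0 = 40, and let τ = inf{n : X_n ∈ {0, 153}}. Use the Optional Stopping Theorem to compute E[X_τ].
E[X_τ] = 40

X_n is a martingale and τ is a bounded-mean stopping time (indeed τ is finite a.s. with bounded expectation since the walk is in a bounded region). By the OST, E[X_τ] = E[X_0] = 40. Equivalently: E[X_τ] = 153 · P(hit 153 first) + 0 · P(hit 0 first) = 153 · (40/153) = 40.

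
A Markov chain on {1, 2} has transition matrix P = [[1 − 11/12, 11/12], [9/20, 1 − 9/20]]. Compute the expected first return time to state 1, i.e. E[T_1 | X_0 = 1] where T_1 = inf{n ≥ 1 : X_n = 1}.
E[T_1 | X_0 = 1] = 1/π_1 = 82/27

For an irreducible recurrent Markov chain with stationary distribution π, E[T_i | X_0 = i] = 1/π_i (Kac's formula). Here π_1 = (9/20)/(11/12 + 9/20) = (9/20)/(41/30) = 27/82, so E[T_1 | X_0 = 1] = 1/π_1 = (11/12 + 9/20)/(9/20) = (41/30)/(9/20) = 82/27.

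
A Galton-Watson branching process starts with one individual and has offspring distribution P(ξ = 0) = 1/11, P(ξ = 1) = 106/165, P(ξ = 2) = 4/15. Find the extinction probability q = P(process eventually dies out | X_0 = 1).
q = 15/44

The pgf is f(s) = 1/11 + 106/165·s + 4/15·s². The extinction probability q is the smallest fixed point of f in [0, 1]. Setting s = f(s):
  4/15·s² + (106/165 − 1)·s + 1/11 = 0
  4/15·s² − (1/11 + 4/15)·s + 1/11 = 0
which factors as (s − 1)·(4/15·s − 1/11) = 0, giving roots s = 1 and s = (1/11)/(4/15) = 15/44.
Mean offspring μ = 106/165 + 2·4/15 = 194/165 > 1 (supercritical), so q < 1. The extinction probability is the smaller root: q = (1/11)/(4/15) = 15/44.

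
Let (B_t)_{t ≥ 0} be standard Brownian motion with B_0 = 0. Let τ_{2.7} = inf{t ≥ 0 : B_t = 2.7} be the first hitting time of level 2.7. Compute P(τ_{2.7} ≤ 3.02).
P(τ_{2.7} ≤ 3.02) = 2(1 − Φ(2.7/√3.02)) = 2(1 − Φ(1.5537)) ≈ 0.1203

By the reflection principle for standard BM, P(τ_b ≤ t) = 2 · P(B_t ≥ b). Since B_t ~ N(0, t), P(B_t ≥ 2.7) = 1 − Φ(2.7/√t) = 1 − Φ(2.7/√3.02) = 1 − Φ(1.5537) ≈ 0.06013. Doubling: P(τ_{2.7} ≤ 3.02) ≈ 2 · 0.06013 = 0.12026 ≈ 0.1203.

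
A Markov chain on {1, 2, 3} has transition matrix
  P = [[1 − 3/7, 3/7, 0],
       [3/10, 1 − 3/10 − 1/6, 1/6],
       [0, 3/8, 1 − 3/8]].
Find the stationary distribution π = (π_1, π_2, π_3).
π = (63/193, 90/193, 40/193)

This is a birth-death chain on three states, which satisfies detailed balance: π_1 · P_{12} = π_2 · P_{21} and π_2 · P_{23} = π_3 · P_{32}.
From π_1 · 3/7 = π_2 · 3/10: π_2/π_1 = (3/7)/(3/10) = 10/7.
From π_2 · 1/6 = π_3 · 3/8: π_3/π_2 = (1/6)/(3/8) = 4/9.
Take π_1 proportional to 1; then unnormalized π = (1, 10/7, 40/63). Normalize by dividing by the sum 193/63:
  π = (63/193, 90/193, 40/193).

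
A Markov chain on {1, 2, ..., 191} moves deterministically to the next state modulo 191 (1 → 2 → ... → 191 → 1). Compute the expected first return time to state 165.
E[T_165 | X_0 = 165] = 191

The chain cycles deterministically, so starting at state 165 it returns in exactly 191 steps. Equivalently, the stationary distribution is uniform π_j = 1/191 for every state j, so by Kac's formula E[T_165] = 1/π_165 = 191.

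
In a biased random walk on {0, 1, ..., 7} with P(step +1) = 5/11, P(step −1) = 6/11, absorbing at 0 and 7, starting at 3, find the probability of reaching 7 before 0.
P(hit 7 before 0) = (1 − (6/5)^3) / (1 − (6/5)^7) = 56875/201811

Let u_k denote P(reach 7 before 0 | start at k). Boundary: u_0 = 0, u_7 = 1. Recurrence: u_k = 5/11·u_{k+1} + 6/11·u_{k-1} for 1 ≤ k ≤ 6. Try u_k = A + B·r^k with r = q/p = (6/11)/(5/11) = 6/5. Substitution satisfies the recurrence; boundary conditions give:
  u_k = (1 − r^k) / (1 − r^N) = (1 − (6/5)^3) / (1 − (6/5)^7) = 56875/201811.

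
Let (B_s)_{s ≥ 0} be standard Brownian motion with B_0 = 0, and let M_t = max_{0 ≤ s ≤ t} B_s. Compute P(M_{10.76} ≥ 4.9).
P(M_{10.76} ≥ 4.9) = 2·P(B_{10.76} ≥ 4.9) = 2(1 − Φ(4.9/√10.76)) ≈ 0.1352

By the reflection principle for Brownian motion, P(M_t ≥ a) = 2 · P(B_t ≥ a) for a ≥ 0. Since B_t ~ N(0, t), P(B_t ≥ 4.9) = 1 − Φ(4.9/√t) = 1 − Φ(4.9/√10.76) = 1 − Φ(1.4938). So
  P(M_{10.76} ≥ 4.9) = 2(1 − Φ(1.4938)) ≈ 0.1352.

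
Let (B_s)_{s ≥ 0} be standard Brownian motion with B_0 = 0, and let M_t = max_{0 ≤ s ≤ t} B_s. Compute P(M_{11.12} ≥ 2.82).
P(M_{11.12} ≥ 2.82) = 2·P(B_{11.12} ≥ 2.82) = 2(1 − Φ(2.82/√11.12)) ≈ 0.3977

By the reflection principle for Brownian motion, P(M_t ≥ a) = 2 · P(B_t ≥ a) for a ≥ 0. Since B_t ~ N(0, t), P(B_t ≥ 2.82) = 1 − Φ(2.82/√t) = 1 − Φ(2.82/√11.12) = 1 − Φ(0.8457). So
  P(M_{11.12} ≥ 2.82) = 2(1 − Φ(0.8457)) ≈ 0.3977.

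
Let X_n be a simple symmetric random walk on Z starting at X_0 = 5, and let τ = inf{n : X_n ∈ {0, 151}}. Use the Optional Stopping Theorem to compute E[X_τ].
E[X_τ] = 5

X_n is a martingale and τ is a bounded-mean stopping time (indeed τ is finite a.s. with bounded expectation since the walk is in a bounded region). By the OST, E[X_τ] = E[X_0] = 5. Equivalently: E[X_τ] = 151 · P(hit 151 first) + 0 · P(hit 0 first) = 151 · (5/151) = 5.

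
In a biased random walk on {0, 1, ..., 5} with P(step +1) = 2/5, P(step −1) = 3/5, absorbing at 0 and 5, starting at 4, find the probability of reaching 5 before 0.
P(hit 5 before 0) = (1 − (3/2)^4) / (1 − (3/2)^5) = 130/211

Let u_k denote P(reach 5 before 0 | start at k). Boundary: u_0 = 0, u_5 = 1. Recurrence: u_k = 2/5·u_{k+1} + 3/5·u_{k-1} for 1 ≤ k ≤ 4. Try u_k = A + B·r^k with r = q/p = (3/5)/(2/5) = 3/2. Substitution satisfies the recurrence; boundary conditions give:
  u_k = (1 − r^k) / (1 − r^N) = (1 − (3/2)^4) / (1 − (3/2)^5) = 130/211.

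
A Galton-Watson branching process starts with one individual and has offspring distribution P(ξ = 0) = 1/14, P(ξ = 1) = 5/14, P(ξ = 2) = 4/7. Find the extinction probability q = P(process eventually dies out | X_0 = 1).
q = 1/8

The pgf is f(s) = 1/14 + 5/14·s + 4/7·s². The extinction probability q is the smallest fixed point of f in [0, 1]. Setting s = f(s):
  4/7·s² + (5/14 − 1)·s + 1/14 = 0
  4/7·s² − (1/14 + 4/7)·s + 1/14 = 0
which factors as (s − 1)·(4/7·s − 1/14) = 0, giving roots s = 1 and s = (1/14)/(4/7) = 1/8.
Mean offspring μ = 5/14 + 2·4/7 = 3/2 > 1 (supercritical), so q < 1. The extinction probability is the smaller root: q = (1/14)/(4/7) = 1/8.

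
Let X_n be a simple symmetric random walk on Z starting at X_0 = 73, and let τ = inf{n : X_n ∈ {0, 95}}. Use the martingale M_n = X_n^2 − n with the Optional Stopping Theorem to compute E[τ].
E[τ] = 1606

M_n = X_n^2 − n is a martingale (since E[X_{n+1}^2 | F_n] = X_n^2 + 1). By OST (τ has finite mean in a bounded region), E[M_τ] = E[M_0] = X_0^2 − 0 = 73^2 = 5329. Also E[M_τ] = E[X_τ^2] − E[τ]. The walk exits at 0 or 95, with P(hit 95 first) = 73/95, so E[X_τ^2] = 95^2 · 73/95 + 0 = 6935. Thus E[τ] = E[X_τ^2] − E[M_τ] = 6935 − 5329 = 1606 = 73(95 − 73) = 1606.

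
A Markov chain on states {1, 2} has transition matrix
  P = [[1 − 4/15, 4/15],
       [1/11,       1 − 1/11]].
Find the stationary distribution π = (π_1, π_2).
π_1 = 15/59, π_2 = 44/59

Solve πP = π with π_1 + π_2 = 1. From πP = π: π_1 · (1 − 4/15) + π_2 · 1/11 = π_1 ⇒ π_2 · 1/11 = π_1 · 4/15 ⇒ π_2/π_1 = (4/15)/(1/11) = 44/15. Together with π_1 + π_2 = 1:
  π_1 = (1/11)/(4/15 + 1/11) = (1/11)/(59/165) = 15/59,
  π_2 = (4/15)/(4/15 + 1/11) = (4/15)/(59/165) = 44/59.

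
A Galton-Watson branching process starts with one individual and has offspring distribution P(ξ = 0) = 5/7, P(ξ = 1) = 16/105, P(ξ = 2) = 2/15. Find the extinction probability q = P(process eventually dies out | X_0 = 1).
q = 1

Mean offspring μ = 0·5/7 + 1·16/105 + 2·2/15 = 44/105 ≤ 1. For μ ≤ 1 with offspring not concentrated at 1, the Galton-Watson process goes extinct almost surely, so q = 1.
(Algebraic check: The pgf is f(s) = 5/7 + 16/105·s + 2/15·s². The extinction probability q is the smallest fixed point of f in [0, 1]. Setting s = f(s):
  2/15·s² + (16/105 − 1)·s + 5/7 = 0
  2/15·s² − (5/7 + 2/15)·s + 5/7 = 0
which factors as (s − 1)·(2/15·s − 5/7) = 0, giving roots s = 1 and s = (5/7)/(2/15) = 75/14. Since 75/14 ≥ 1, the smallest root in [0, 1] is s = 1.)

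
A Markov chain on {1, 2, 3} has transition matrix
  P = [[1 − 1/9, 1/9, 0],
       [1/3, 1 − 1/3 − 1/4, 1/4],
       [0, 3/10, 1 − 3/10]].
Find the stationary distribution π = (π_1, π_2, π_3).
π = (18/29, 6/29, 5/29)

This is a birth-death chain on three states, which satisfies detailed balance: π_1 · P_{12} = π_2 · P_{21} and π_2 · P_{23} = π_3 · P_{32}.
From π_1 · 1/9 = π_2 · 1/3: π_2/π_1 = (1/9)/(1/3) = 1/3.
From π_2 · 1/4 = π_3 · 3/10: π_3/π_2 = (1/4)/(3/10) = 5/6.
Take π_1 proportional to 1; then unnormalized π = (1, 1/3, 5/18). Normalize by dividing by the sum 29/18:
  π = (18/29, 6/29, 5/29).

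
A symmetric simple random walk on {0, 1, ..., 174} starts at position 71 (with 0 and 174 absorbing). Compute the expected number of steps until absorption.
E[τ | X_0 = 71] = 7313

Let v_k = E[τ | X_0 = k]. Boundary: v_0 = v_174 = 0. Recurrence: v_k = 1 + (v_{k-1} + v_{k+1})/2 for 1 ≤ k ≤ 173. The particular solution to v_k − (v_{k-1} + v_{k+1})/2 = 1 is v_k = −k^2. Adding homogeneous solution A + B k and matching boundaries gives v_k = k (174 − k). Substituting k = 71: v_71 = 71 · 103 = 7313.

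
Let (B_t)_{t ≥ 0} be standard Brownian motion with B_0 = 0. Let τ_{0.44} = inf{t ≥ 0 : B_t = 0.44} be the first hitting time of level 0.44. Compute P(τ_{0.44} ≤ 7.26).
P(τ_{0.44} ≤ 7.26) = 2(1 − Φ(0.44/√7.26)) = 2(1 − Φ(0.1633)) ≈ 0.8703

By the reflection principle for standard BM, P(τ_b ≤ t) = 2 · P(B_t ≥ b). Since B_t ~ N(0, t), P(B_t ≥ 0.44) = 1 − Φ(0.44/√t) = 1 − Φ(0.44/√7.26) = 1 − Φ(0.1633) ≈ 0.43514. Doubling: P(τ_{0.44} ≤ 7.26) ≈ 2 · 0.43514 = 0.87028 ≈ 0.8703.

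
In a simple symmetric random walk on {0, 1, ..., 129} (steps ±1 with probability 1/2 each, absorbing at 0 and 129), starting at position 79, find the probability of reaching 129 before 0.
P(hit 129 before 0) = 79/129

Let u_k = P(hit 129 before 0 | start at k). Then u_0 = 0, u_129 = 1, and u_k = u_{k-1}/2 + u_{k+1}/2 for 1 ≤ k ≤ 128. This harmonic recurrence is solved by u_k = k/129, giving u_79 = 79/129.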